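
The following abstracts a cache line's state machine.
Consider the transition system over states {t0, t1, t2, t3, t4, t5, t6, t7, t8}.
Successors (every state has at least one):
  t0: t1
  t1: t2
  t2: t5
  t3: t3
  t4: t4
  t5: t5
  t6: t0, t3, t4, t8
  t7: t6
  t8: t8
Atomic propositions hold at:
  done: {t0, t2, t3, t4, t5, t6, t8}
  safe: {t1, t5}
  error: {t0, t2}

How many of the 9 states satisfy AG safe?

AG safe: greatest fixpoint, start Z0 = {t1, t5}, keep only states in Sat with every successor in Z. Z1 = {t5}; fixed.
Sat(AG safe) = {t5}
|Sat(AG safe)| = |{t5}| = 1.

1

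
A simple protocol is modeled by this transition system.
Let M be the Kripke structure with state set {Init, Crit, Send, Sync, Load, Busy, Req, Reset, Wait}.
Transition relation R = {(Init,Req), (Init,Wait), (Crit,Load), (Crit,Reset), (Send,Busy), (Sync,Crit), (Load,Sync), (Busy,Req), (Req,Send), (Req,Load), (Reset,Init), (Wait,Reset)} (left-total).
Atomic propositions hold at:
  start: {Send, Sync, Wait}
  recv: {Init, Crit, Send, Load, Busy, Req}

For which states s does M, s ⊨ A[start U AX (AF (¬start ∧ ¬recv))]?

{Wait}

Sat(¬start) = {Init, Crit, Load, Busy, Req, Reset}
Sat(¬recv) = {Sync, Reset, Wait}
Sat(¬start ∧ ¬recv) = {Reset}
AF (¬start ∧ ¬recv): least fixpoint, start Z0 = {Reset}, add states with every successor in Z. Z1 = {Reset, Wait}; fixed.
Sat(AF (¬start ∧ ¬recv)) = {Reset, Wait}
Sat(AX (AF (¬start ∧ ¬recv))) = {s : every successor in {Reset, Wait}} = {Wait}
A[start U AX (AF (¬start ∧ ¬recv))]: least fixpoint, start Z0 = Sat(AX (AF (¬start ∧ ¬recv))) = {Wait}, add states in Sat(start) with every successor in Z. Already a fixed point.
Sat(A[start U AX (AF (¬start ∧ ¬recv))]) = {Wait}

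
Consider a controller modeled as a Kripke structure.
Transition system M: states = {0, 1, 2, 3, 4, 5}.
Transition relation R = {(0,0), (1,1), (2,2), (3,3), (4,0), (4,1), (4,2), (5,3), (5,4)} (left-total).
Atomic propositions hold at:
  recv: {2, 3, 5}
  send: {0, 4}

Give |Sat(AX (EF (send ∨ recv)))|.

4

Sat(send ∨ recv) = {0, 2, 3, 4, 5}
EF (send ∨ recv): least fixpoint, start Z0 = {0, 2, 3, 4, 5}, add states with some successor in Z. Already a fixed point.
Sat(EF (send ∨ recv)) = {0, 2, 3, 4, 5}
Sat(AX (EF (send ∨ recv))) = {s : every successor in {0, 2, 3, 4, 5}} = {0, 2, 3, 5}
|Sat(AX (EF (send ∨ recv)))| = |{0, 2, 3, 5}| = 4.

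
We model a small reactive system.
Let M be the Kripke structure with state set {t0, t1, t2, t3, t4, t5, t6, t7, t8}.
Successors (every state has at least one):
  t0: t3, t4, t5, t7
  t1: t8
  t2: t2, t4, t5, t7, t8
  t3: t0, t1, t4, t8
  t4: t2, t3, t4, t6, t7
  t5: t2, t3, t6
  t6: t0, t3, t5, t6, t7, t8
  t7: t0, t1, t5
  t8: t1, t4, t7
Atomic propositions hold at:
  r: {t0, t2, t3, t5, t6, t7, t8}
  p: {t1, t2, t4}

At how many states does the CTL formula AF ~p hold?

Sat(~p) = {t0, t3, t5, t6, t7, t8}
AF ~p: least fixpoint, start Z0 = {t0, t3, t5, t6, t7, t8}, add states with every successor in Z. Z1 = {t0, t1, t3, t5, t6, t7, t8}; fixed.
Sat(AF ~p) = {t0, t1, t3, t5, t6, t7, t8}
|Sat(AF ~p)| = |{t0, t1, t3, t5, t6, t7, t8}| = 7.

7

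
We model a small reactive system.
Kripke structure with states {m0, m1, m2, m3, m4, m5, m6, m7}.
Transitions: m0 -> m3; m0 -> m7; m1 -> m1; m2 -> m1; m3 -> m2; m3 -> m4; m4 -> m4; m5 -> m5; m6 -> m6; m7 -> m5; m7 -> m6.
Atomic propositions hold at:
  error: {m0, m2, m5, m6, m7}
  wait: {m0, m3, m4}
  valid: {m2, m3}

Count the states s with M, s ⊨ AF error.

5

AF error: least fixpoint, start Z0 = {m0, m2, m5, m6, m7}, add states with every successor in Z. Already a fixed point.
Sat(AF error) = {m0, m2, m5, m6, m7}
|Sat(AF error)| = |{m0, m2, m5, m6, m7}| = 5.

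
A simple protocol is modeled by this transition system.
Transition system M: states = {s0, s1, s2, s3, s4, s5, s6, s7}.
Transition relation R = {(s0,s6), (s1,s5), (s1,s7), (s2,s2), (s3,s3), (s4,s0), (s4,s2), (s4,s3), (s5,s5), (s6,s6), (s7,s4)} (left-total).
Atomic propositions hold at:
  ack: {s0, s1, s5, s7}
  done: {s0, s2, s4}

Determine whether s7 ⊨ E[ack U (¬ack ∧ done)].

Yes

Sat(¬ack) = {s2, s3, s4, s6}
Sat(¬ack ∧ done) = {s2, s4}
E[ack U (¬ack ∧ done)]: least fixpoint, start Z0 = Sat((¬ack ∧ done)) = {s2, s4}, add states in Sat(ack) with some successor in Z. Z1 = {s2, s4, s7}; Z2 = {s1, s2, s4, s7}; fixed.
Sat(E[ack U (¬ack ∧ done)]) = {s1, s2, s4, s7}
s7 ∈ Sat(E[ack U (¬ack ∧ done)]) = {s1, s2, s4, s7}, so the formula holds at s7.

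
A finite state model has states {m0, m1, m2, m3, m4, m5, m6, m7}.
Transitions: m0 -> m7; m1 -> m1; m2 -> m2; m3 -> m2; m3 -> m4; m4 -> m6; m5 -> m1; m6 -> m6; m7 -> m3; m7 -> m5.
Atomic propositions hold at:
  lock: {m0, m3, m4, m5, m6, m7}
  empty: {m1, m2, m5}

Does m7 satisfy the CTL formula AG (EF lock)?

EF lock: least fixpoint, start Z0 = {m0, m3, m4, m5, m6, m7}, add states with some successor in Z. Already a fixed point.
Sat(EF lock) = {m0, m3, m4, m5, m6, m7}
AG (EF lock): greatest fixpoint, start Z0 = {m0, m3, m4, m5, m6, m7}, keep only states in Sat with every successor in Z. Z1 = {m0, m4, m6, m7}; Z2 = {m0, m4, m6}; Z3 = {m4, m6}; fixed.
Sat(AG (EF lock)) = {m4, m6}
m7 ∉ Sat(AG (EF lock)) = {m4, m6}, so the formula does not hold at m7.

No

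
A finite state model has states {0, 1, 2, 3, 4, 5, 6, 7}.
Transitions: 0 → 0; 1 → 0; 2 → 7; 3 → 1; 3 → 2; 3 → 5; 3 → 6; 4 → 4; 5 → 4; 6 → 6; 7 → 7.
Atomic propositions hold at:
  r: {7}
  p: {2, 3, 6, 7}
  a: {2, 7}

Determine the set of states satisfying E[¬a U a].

{2, 3, 7}

Sat(¬a) = {0, 1, 3, 4, 5, 6}
E[¬a U a]: least fixpoint, start Z0 = Sat(a) = {2, 7}, add states in Sat(¬a) with some successor in Z. Z1 = {2, 3, 7}; fixed.
Sat(E[¬a U a]) = {2, 3, 7}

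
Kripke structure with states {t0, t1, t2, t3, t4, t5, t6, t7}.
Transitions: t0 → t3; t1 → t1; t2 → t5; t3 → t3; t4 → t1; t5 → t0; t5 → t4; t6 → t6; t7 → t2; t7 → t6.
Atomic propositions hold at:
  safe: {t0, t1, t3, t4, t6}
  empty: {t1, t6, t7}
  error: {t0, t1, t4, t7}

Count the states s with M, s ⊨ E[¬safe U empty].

3

Sat(¬safe) = {t2, t5, t7}
E[¬safe U empty]: least fixpoint, start Z0 = Sat(empty) = {t1, t6, t7}, add states in Sat(¬safe) with some successor in Z. Already a fixed point.
Sat(E[¬safe U empty]) = {t1, t6, t7}
|Sat(E[¬safe U empty])| = |{t1, t6, t7}| = 3.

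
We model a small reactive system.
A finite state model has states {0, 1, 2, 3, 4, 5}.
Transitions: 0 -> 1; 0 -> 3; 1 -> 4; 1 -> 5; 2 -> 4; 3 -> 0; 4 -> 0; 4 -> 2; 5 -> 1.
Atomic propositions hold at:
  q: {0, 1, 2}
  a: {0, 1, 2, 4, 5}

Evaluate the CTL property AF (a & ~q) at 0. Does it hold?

Sat(~q) = {3, 4, 5}
Sat(a & ~q) = {4, 5}
AF (a & ~q): least fixpoint, start Z0 = {4, 5}, add states with every successor in Z. Z1 = {1, 2, 4, 5}; fixed.
Sat(AF (a & ~q)) = {1, 2, 4, 5}
0 ∉ Sat(AF (a & ~q)) = {1, 2, 4, 5}, so the formula does not hold at 0.

No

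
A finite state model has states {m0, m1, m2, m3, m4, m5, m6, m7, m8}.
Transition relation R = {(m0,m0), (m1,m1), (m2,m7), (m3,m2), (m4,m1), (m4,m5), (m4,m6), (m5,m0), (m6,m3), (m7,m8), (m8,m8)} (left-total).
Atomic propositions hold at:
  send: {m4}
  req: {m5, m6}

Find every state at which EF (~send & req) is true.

{m4, m5, m6}

Sat(~send) = {m0, m1, m2, m3, m5, m6, m7, m8}
Sat(~send & req) = {m5, m6}
EF (~send & req): least fixpoint, start Z0 = {m5, m6}, add states with some successor in Z. Z1 = {m4, m5, m6}; fixed.
Sat(EF (~send & req)) = {m4, m5, m6}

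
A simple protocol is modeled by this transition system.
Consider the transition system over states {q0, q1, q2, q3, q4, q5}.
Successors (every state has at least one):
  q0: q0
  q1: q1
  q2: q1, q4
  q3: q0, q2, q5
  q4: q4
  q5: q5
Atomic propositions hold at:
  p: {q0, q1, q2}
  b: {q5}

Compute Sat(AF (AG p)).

AG p: greatest fixpoint, start Z0 = {q0, q1, q2}, keep only states in Sat with every successor in Z. Z1 = {q0, q1}; fixed.
Sat(AG p) = {q0, q1}
AF (AG p): least fixpoint, start Z0 = {q0, q1}, add states with every successor in Z. Already a fixed point.
Sat(AF (AG p)) = {q0, q1}

{q0, q1}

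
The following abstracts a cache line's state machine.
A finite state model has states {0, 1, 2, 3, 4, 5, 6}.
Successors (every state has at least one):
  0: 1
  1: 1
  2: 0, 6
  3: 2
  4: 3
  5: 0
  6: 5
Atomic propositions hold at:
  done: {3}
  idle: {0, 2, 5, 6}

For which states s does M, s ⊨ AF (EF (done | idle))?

Sat(done | idle) = {0, 2, 3, 5, 6}
EF (done | idle): least fixpoint, start Z0 = {0, 2, 3, 5, 6}, add states with some successor in Z. Z1 = {0, 2, 3, 4, 5, 6}; fixed.
Sat(EF (done | idle)) = {0, 2, 3, 4, 5, 6}
AF (EF (done | idle)): least fixpoint, start Z0 = {0, 2, 3, 4, 5, 6}, add states with every successor in Z. Already a fixed point.
Sat(AF (EF (done | idle))) = {0, 2, 3, 4, 5, 6}

{0, 2, 3, 4, 5, 6}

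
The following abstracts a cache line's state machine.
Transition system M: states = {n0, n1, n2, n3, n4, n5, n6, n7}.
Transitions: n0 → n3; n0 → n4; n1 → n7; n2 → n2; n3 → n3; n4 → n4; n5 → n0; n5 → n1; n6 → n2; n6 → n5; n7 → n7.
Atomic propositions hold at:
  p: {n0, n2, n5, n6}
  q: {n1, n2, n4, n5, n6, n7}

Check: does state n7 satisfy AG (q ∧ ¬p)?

Yes

Sat(¬p) = {n1, n3, n4, n7}
Sat(q ∧ ¬p) = {n1, n4, n7}
AG (q ∧ ¬p): greatest fixpoint, start Z0 = {n1, n4, n7}, keep only states in Sat with every successor in Z. Already a fixed point.
Sat(AG (q ∧ ¬p)) = {n1, n4, n7}
n7 ∈ Sat(AG (q ∧ ¬p)) = {n1, n4, n7}, so the formula holds at n7.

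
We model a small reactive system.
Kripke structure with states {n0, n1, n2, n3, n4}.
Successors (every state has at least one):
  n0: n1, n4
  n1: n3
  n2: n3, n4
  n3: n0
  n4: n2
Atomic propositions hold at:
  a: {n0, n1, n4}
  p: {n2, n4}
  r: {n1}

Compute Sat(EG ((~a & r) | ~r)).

Sat(~a) = {n2, n3}
Sat(~a & r) = ∅
Sat(~r) = {n0, n2, n3, n4}
Sat((~a & r) | ~r) = {n0, n2, n3, n4}
EG ((~a & r) | ~r): greatest fixpoint, start Z0 = {n0, n2, n3, n4}, keep only states in Sat with some successor in Z. Already a fixed point.
Sat(EG ((~a & r) | ~r)) = {n0, n2, n3, n4}

{n0, n2, n3, n4}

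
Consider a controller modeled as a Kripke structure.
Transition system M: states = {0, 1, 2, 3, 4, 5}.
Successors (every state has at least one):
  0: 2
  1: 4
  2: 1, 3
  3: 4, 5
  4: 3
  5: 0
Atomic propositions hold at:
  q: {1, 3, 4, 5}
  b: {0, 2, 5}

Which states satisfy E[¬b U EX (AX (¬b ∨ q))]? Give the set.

Sat(¬b) = {1, 3, 4}
Sat(¬b ∨ q) = {1, 3, 4, 5}
Sat(AX (¬b ∨ q)) = {s : every successor in {1, 3, 4, 5}} = {1, 2, 3, 4}
Sat(EX (AX (¬b ∨ q))) = {s : some successor in {1, 2, 3, 4}} = {0, 1, 2, 3, 4}
E[¬b U EX (AX (¬b ∨ q))]: least fixpoint, start Z0 = Sat(EX (AX (¬b ∨ q))) = {0, 1, 2, 3, 4}, add states in Sat(¬b) with some successor in Z. Already a fixed point.
Sat(E[¬b U EX (AX (¬b ∨ q))]) = {0, 1, 2, 3, 4}

{0, 1, 2, 3, 4}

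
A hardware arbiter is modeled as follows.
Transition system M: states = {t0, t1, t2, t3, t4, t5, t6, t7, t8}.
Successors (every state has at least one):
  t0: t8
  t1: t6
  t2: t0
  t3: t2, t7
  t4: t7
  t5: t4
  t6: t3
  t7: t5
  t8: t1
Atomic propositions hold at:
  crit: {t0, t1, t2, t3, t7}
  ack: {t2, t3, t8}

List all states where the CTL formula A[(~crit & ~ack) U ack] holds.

{t2, t3, t6, t8}

Sat(~crit) = {t4, t5, t6, t8}
Sat(~ack) = {t0, t1, t4, t5, t6, t7}
Sat(~crit & ~ack) = {t4, t5, t6}
A[(~crit & ~ack) U ack]: least fixpoint, start Z0 = Sat(ack) = {t2, t3, t8}, add states in Sat(~crit & ~ack) with every successor in Z. Z1 = {t2, t3, t6, t8}; fixed.
Sat(A[(~crit & ~ack) U ack]) = {t2, t3, t6, t8}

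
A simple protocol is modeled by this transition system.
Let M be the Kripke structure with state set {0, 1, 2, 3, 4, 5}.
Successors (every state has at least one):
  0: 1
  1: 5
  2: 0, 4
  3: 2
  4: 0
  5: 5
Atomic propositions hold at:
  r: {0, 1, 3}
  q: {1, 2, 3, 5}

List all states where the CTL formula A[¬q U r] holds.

{0, 1, 3, 4}

Sat(¬q) = {0, 4}
A[¬q U r]: least fixpoint, start Z0 = Sat(r) = {0, 1, 3}, add states in Sat(¬q) with every successor in Z. Z1 = {0, 1, 3, 4}; fixed.
Sat(A[¬q U r]) = {0, 1, 3, 4}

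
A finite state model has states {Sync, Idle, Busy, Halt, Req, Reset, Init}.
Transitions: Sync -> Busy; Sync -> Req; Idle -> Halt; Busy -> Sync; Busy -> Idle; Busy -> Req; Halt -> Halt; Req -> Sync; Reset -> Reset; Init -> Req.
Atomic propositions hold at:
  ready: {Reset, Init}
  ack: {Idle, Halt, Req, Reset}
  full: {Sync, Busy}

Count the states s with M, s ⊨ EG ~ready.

5

Sat(~ready) = {Sync, Idle, Busy, Halt, Req}
EG ~ready: greatest fixpoint, start Z0 = {Sync, Idle, Busy, Halt, Req}, keep only states in Sat with some successor in Z. Already a fixed point.
Sat(EG ~ready) = {Sync, Idle, Busy, Halt, Req}
|Sat(EG ~ready)| = |{Sync, Idle, Busy, Halt, Req}| = 5.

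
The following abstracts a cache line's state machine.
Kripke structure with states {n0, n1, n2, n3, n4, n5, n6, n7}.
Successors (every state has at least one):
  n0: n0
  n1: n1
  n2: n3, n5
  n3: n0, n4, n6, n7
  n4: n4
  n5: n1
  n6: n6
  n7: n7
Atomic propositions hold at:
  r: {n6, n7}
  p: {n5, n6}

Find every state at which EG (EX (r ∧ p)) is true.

{n3, n6}

Sat(r ∧ p) = {n6}
Sat(EX (r ∧ p)) = {s : some successor in {n6}} = {n3, n6}
EG (EX (r ∧ p)): greatest fixpoint, start Z0 = {n3, n6}, keep only states in Sat with some successor in Z. Already a fixed point.
Sat(EG (EX (r ∧ p))) = {n3, n6}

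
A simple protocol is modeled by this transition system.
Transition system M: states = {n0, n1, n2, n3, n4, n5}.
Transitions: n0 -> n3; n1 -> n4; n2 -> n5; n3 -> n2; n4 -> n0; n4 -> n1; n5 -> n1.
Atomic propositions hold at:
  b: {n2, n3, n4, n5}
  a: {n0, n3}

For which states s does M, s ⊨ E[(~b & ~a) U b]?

Sat(~b) = {n0, n1}
Sat(~a) = {n1, n2, n4, n5}
Sat(~b & ~a) = {n1}
E[(~b & ~a) U b]: least fixpoint, start Z0 = Sat(b) = {n2, n3, n4, n5}, add states in Sat(~b & ~a) with some successor in Z. Z1 = {n1, n2, n3, n4, n5}; fixed.
Sat(E[(~b & ~a) U b]) = {n1, n2, n3, n4, n5}

{n1, n2, n3, n4, n5}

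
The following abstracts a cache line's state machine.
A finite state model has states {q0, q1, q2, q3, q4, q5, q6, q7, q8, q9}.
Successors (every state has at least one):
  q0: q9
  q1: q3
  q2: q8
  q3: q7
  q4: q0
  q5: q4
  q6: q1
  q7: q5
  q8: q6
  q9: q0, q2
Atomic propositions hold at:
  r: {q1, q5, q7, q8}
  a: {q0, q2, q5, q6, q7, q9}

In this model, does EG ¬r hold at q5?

No

Sat(¬r) = {q0, q2, q3, q4, q6, q9}
EG ¬r: greatest fixpoint, start Z0 = {q0, q2, q3, q4, q6, q9}, keep only states in Sat with some successor in Z. Z1 = {q0, q4, q9}; fixed.
Sat(EG ¬r) = {q0, q4, q9}
q5 ∉ Sat(EG ¬r) = {q0, q4, q9}, so the formula does not hold at q5.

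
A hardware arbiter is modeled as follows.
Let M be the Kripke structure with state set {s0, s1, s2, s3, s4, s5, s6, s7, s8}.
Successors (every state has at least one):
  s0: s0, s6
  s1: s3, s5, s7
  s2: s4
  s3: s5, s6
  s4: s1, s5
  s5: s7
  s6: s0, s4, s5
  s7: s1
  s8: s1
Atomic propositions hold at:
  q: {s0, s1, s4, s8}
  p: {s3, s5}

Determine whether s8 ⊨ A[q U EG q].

No

EG q: greatest fixpoint, start Z0 = {s0, s1, s4, s8}, keep only states in Sat with some successor in Z. Z1 = {s0, s4, s8}; Z2 = {s0}; fixed.
Sat(EG q) = {s0}
A[q U EG q]: least fixpoint, start Z0 = Sat(EG q) = {s0}, add states in Sat(q) with every successor in Z. Already a fixed point.
Sat(A[q U EG q]) = {s0}
s8 ∉ Sat(A[q U EG q]) = {s0}, so the formula does not hold at s8.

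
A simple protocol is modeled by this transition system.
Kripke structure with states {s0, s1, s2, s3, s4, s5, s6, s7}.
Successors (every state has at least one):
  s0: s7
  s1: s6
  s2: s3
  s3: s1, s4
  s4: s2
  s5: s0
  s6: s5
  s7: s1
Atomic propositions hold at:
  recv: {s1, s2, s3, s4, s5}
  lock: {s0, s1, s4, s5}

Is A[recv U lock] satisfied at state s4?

Yes

A[recv U lock]: least fixpoint, start Z0 = Sat(lock) = {s0, s1, s4, s5}, add states in Sat(recv) with every successor in Z. Z1 = {s0, s1, s3, s4, s5}; Z2 = {s0, s1, s2, s3, s4, s5}; fixed.
Sat(A[recv U lock]) = {s0, s1, s2, s3, s4, s5}
s4 ∈ Sat(A[recv U lock]) = {s0, s1, s2, s3, s4, s5}, so the formula holds at s4.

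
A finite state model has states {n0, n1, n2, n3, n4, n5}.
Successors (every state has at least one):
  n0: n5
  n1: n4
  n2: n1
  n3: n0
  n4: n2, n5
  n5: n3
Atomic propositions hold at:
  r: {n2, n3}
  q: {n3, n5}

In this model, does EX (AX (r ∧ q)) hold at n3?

No

Sat(r ∧ q) = {n3}
Sat(AX (r ∧ q)) = {s : every successor in {n3}} = {n5}
Sat(EX (AX (r ∧ q))) = {s : some successor in {n5}} = {n0, n4}
n3 ∉ Sat(EX (AX (r ∧ q))) = {n0, n4}, so the formula does not hold at n3.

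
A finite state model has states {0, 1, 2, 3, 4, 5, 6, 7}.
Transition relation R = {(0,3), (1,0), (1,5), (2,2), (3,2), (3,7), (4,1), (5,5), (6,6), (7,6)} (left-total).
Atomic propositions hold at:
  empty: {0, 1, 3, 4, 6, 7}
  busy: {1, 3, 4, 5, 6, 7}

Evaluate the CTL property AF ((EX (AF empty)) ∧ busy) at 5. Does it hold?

AF empty: least fixpoint, start Z0 = {0, 1, 3, 4, 6, 7}, add states with every successor in Z. Already a fixed point.
Sat(AF empty) = {0, 1, 3, 4, 6, 7}
Sat(EX (AF empty)) = {s : some successor in {0, 1, 3, 4, 6, 7}} = {0, 1, 3, 4, 6, 7}
Sat((EX (AF empty)) ∧ busy) = {1, 3, 4, 6, 7}
AF ((EX (AF empty)) ∧ busy): least fixpoint, start Z0 = {1, 3, 4, 6, 7}, add states with every successor in Z. Z1 = {0, 1, 3, 4, 6, 7}; fixed.
Sat(AF ((EX (AF empty)) ∧ busy)) = {0, 1, 3, 4, 6, 7}
5 ∉ Sat(AF ((EX (AF empty)) ∧ busy)) = {0, 1, 3, 4, 6, 7}, so the formula does not hold at 5.

No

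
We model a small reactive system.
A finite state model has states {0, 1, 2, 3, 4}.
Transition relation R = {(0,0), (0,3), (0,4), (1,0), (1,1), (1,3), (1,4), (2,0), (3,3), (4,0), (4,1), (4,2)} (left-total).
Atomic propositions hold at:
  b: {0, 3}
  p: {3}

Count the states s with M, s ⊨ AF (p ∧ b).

Sat(p ∧ b) = {3}
AF (p ∧ b): least fixpoint, start Z0 = {3}, add states with every successor in Z. Already a fixed point.
Sat(AF (p ∧ b)) = {3}
|Sat(AF (p ∧ b))| = |{3}| = 1.

1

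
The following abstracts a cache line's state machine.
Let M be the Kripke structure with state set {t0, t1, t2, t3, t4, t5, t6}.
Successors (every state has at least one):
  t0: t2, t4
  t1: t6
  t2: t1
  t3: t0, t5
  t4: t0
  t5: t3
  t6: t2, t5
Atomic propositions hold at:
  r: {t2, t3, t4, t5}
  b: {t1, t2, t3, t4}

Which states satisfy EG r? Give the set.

{t3, t5}

EG r: greatest fixpoint, start Z0 = {t2, t3, t4, t5}, keep only states in Sat with some successor in Z. Z1 = {t3, t5}; fixed.
Sat(EG r) = {t3, t5}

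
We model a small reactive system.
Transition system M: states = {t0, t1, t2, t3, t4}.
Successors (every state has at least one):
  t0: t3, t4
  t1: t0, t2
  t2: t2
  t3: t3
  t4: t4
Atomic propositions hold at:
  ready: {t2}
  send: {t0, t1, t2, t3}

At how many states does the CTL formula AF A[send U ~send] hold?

1

Sat(~send) = {t4}
A[send U ~send]: least fixpoint, start Z0 = Sat(~send) = {t4}, add states in Sat(send) with every successor in Z. Already a fixed point.
Sat(A[send U ~send]) = {t4}
AF A[send U ~send]: least fixpoint, start Z0 = {t4}, add states with every successor in Z. Already a fixed point.
Sat(AF A[send U ~send]) = {t4}
|Sat(AF A[send U ~send])| = |{t4}| = 1.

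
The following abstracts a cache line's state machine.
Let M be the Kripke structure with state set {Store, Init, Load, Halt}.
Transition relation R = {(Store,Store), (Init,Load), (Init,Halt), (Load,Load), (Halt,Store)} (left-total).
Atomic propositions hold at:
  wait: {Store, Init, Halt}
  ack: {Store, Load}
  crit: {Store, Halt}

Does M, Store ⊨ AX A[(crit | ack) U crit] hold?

Sat(crit | ack) = {Store, Load, Halt}
A[(crit | ack) U crit]: least fixpoint, start Z0 = Sat(crit) = {Store, Halt}, add states in Sat(crit | ack) with every successor in Z. Already a fixed point.
Sat(A[(crit | ack) U crit]) = {Store, Halt}
Sat(AX A[(crit | ack) U crit]) = {s : every successor in {Store, Halt}} = {Store, Halt}
Store ∈ Sat(AX A[(crit | ack) U crit]) = {Store, Halt}, so the formula holds at Store.

Yes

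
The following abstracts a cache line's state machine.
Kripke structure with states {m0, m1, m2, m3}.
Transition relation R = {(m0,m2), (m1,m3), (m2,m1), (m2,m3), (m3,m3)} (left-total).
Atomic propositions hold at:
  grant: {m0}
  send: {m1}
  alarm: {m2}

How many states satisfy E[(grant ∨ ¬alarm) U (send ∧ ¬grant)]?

1

Sat(¬alarm) = {m0, m1, m3}
Sat(grant ∨ ¬alarm) = {m0, m1, m3}
Sat(¬grant) = {m1, m2, m3}
Sat(send ∧ ¬grant) = {m1}
E[(grant ∨ ¬alarm) U (send ∧ ¬grant)]: least fixpoint, start Z0 = Sat((send ∧ ¬grant)) = {m1}, add states in Sat(grant ∨ ¬alarm) with some successor in Z. Already a fixed point.
Sat(E[(grant ∨ ¬alarm) U (send ∧ ¬grant)]) = {m1}
|Sat(E[(grant ∨ ¬alarm) U (send ∧ ¬grant)])| = |{m1}| = 1.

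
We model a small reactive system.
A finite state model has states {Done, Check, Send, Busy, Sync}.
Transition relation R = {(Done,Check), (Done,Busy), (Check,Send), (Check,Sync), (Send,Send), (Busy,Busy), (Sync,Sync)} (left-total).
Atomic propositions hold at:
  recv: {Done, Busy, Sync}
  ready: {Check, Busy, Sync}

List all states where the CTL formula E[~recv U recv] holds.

Sat(~recv) = {Check, Send}
E[~recv U recv]: least fixpoint, start Z0 = Sat(recv) = {Done, Busy, Sync}, add states in Sat(~recv) with some successor in Z. Z1 = {Done, Check, Busy, Sync}; fixed.
Sat(E[~recv U recv]) = {Done, Check, Busy, Sync}

{Done, Check, Busy, Sync}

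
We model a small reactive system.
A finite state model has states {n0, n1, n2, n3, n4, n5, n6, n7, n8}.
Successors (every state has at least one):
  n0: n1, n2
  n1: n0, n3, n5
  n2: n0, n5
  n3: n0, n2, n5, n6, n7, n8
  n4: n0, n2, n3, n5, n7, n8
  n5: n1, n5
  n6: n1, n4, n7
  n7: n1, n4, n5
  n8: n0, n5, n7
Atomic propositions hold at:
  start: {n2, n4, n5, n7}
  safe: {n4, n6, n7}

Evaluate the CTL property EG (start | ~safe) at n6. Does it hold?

Sat(~safe) = {n0, n1, n2, n3, n5, n8}
Sat(start | ~safe) = {n0, n1, n2, n3, n4, n5, n7, n8}
EG (start | ~safe): greatest fixpoint, start Z0 = {n0, n1, n2, n3, n4, n5, n7, n8}, keep only states in Sat with some successor in Z. Already a fixed point.
Sat(EG (start | ~safe)) = {n0, n1, n2, n3, n4, n5, n7, n8}
n6 ∉ Sat(EG (start | ~safe)) = {n0, n1, n2, n3, n4, n5, n7, n8}, so the formula does not hold at n6.

No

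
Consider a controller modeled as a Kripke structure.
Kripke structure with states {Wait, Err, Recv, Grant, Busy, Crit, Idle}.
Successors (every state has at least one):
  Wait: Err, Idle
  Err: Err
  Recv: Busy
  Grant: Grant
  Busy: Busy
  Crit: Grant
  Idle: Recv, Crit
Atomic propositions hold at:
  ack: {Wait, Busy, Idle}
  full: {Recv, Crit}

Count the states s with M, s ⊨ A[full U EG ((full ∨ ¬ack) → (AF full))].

4

Sat(¬ack) = {Err, Recv, Grant, Crit}
Sat(full ∨ ¬ack) = {Err, Recv, Grant, Crit}
AF full: least fixpoint, start Z0 = {Recv, Crit}, add states with every successor in Z. Z1 = {Recv, Crit, Idle}; fixed.
Sat(AF full) = {Recv, Crit, Idle}
Sat((full ∨ ¬ack) → (AF full)) = {Wait, Recv, Busy, Crit, Idle}
EG ((full ∨ ¬ack) → (AF full)): greatest fixpoint, start Z0 = {Wait, Recv, Busy, Crit, Idle}, keep only states in Sat with some successor in Z. Z1 = {Wait, Recv, Busy, Idle}; fixed.
Sat(EG ((full ∨ ¬ack) → (AF full))) = {Wait, Recv, Busy, Idle}
A[full U EG ((full ∨ ¬ack) → (AF full))]: least fixpoint, start Z0 = Sat(EG ((full ∨ ¬ack) → (AF full))) = {Wait, Recv, Busy, Idle}, add states in Sat(full) with every successor in Z. Already a fixed point.
Sat(A[full U EG ((full ∨ ¬ack) → (AF full))]) = {Wait, Recv, Busy, Idle}
|Sat(A[full U EG ((full ∨ ¬ack) → (AF full))])| = |{Wait, Recv, Busy, Idle}| = 4.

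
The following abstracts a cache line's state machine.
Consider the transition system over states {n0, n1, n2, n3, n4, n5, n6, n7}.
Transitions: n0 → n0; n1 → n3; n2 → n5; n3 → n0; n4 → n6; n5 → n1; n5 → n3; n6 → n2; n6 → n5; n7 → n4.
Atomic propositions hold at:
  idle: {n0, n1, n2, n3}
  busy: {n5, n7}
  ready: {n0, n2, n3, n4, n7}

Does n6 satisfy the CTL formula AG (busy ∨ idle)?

No

Sat(busy ∨ idle) = {n0, n1, n2, n3, n5, n7}
AG (busy ∨ idle): greatest fixpoint, start Z0 = {n0, n1, n2, n3, n5, n7}, keep only states in Sat with every successor in Z. Z1 = {n0, n1, n2, n3, n5}; fixed.
Sat(AG (busy ∨ idle)) = {n0, n1, n2, n3, n5}
n6 ∉ Sat(AG (busy ∨ idle)) = {n0, n1, n2, n3, n5}, so the formula does not hold at n6.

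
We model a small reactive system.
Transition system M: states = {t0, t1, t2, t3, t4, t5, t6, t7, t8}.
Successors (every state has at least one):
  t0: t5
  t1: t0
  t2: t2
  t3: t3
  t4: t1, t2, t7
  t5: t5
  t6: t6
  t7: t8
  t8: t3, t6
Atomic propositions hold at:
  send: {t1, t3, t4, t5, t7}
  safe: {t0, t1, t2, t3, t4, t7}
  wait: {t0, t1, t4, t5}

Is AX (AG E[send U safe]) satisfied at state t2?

Yes

E[send U safe]: least fixpoint, start Z0 = Sat(safe) = {t0, t1, t2, t3, t4, t7}, add states in Sat(send) with some successor in Z. Already a fixed point.
Sat(E[send U safe]) = {t0, t1, t2, t3, t4, t7}
AG E[send U safe]: greatest fixpoint, start Z0 = {t0, t1, t2, t3, t4, t7}, keep only states in Sat with every successor in Z. Z1 = {t1, t2, t3, t4}; Z2 = {t2, t3}; fixed.
Sat(AG E[send U safe]) = {t2, t3}
Sat(AX (AG E[send U safe])) = {s : every successor in {t2, t3}} = {t2, t3}
t2 ∈ Sat(AX (AG E[send U safe])) = {t2, t3}, so the formula holds at t2.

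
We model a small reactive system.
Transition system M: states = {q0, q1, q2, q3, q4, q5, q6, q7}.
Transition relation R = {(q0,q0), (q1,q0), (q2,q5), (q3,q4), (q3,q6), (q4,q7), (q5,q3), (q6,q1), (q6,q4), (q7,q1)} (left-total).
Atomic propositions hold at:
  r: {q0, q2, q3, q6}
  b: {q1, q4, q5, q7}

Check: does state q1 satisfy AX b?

No

Sat(AX b) = {s : every successor in {q1, q4, q5, q7}} = {q2, q4, q6, q7}
q1 ∉ Sat(AX b) = {q2, q4, q6, q7}, so the formula does not hold at q1.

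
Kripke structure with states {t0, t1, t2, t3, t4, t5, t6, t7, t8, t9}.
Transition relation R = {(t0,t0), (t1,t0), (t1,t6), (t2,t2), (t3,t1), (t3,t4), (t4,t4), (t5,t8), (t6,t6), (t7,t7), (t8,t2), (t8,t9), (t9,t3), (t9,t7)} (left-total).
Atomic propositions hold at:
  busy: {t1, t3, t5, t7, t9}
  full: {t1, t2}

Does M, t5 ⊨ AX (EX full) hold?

Sat(EX full) = {s : some successor in {t1, t2}} = {t2, t3, t8}
Sat(AX (EX full)) = {s : every successor in {t2, t3, t8}} = {t2, t5}
t5 ∈ Sat(AX (EX full)) = {t2, t5}, so the formula holds at t5.

Yes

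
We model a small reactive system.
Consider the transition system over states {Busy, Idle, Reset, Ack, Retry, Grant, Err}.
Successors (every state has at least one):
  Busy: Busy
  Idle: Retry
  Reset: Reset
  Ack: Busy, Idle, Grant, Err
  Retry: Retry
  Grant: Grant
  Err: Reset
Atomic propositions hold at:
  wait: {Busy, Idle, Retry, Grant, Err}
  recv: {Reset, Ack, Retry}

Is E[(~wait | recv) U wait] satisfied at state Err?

Sat(~wait) = {Reset, Ack}
Sat(~wait | recv) = {Reset, Ack, Retry}
E[(~wait | recv) U wait]: least fixpoint, start Z0 = Sat(wait) = {Busy, Idle, Retry, Grant, Err}, add states in Sat(~wait | recv) with some successor in Z. Z1 = {Busy, Idle, Ack, Retry, Grant, Err}; fixed.
Sat(E[(~wait | recv) U wait]) = {Busy, Idle, Ack, Retry, Grant, Err}
Err ∈ Sat(E[(~wait | recv) U wait]) = {Busy, Idle, Ack, Retry, Grant, Err}, so the formula holds at Err.

Yes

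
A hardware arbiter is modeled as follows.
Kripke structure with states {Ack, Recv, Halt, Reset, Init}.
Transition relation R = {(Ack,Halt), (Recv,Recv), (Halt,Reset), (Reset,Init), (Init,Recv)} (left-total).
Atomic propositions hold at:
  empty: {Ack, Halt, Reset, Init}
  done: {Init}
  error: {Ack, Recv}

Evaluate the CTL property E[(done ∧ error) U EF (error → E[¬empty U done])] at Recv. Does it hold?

Sat(done ∧ error) = ∅
Sat(¬empty) = {Recv}
E[¬empty U done]: least fixpoint, start Z0 = Sat(done) = {Init}, add states in Sat(¬empty) with some successor in Z. Already a fixed point.
Sat(E[¬empty U done]) = {Init}
Sat(error → E[¬empty U done]) = {Halt, Reset, Init}
EF (error → E[¬empty U done]): least fixpoint, start Z0 = {Halt, Reset, Init}, add states with some successor in Z. Z1 = {Ack, Halt, Reset, Init}; fixed.
Sat(EF (error → E[¬empty U done])) = {Ack, Halt, Reset, Init}
E[(done ∧ error) U EF (error → E[¬empty U done])]: least fixpoint, start Z0 = Sat(EF (error → E[¬empty U done])) = {Ack, Halt, Reset, Init}, add states in Sat(done ∧ error) with some successor in Z. Already a fixed point.
Sat(E[(done ∧ error) U EF (error → E[¬empty U done])]) = {Ack, Halt, Reset, Init}
Recv ∉ Sat(E[(done ∧ error) U EF (error → E[¬empty U done])]) = {Ack, Halt, Reset, Init}, so the formula does not hold at Recv.

No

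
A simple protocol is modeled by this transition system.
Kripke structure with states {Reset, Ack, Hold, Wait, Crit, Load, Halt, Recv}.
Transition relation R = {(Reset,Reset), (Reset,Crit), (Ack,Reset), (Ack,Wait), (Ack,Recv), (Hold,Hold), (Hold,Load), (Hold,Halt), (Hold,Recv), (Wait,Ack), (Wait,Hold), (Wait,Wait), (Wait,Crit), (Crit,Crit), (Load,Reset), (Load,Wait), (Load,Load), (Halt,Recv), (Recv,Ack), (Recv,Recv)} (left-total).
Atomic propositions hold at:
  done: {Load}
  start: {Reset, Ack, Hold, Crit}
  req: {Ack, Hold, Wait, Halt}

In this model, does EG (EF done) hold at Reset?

No

EF done: least fixpoint, start Z0 = {Load}, add states with some successor in Z. Z1 = {Hold, Load}; Z2 = {Hold, Wait, Load}; Z3 = {Ack, Hold, Wait, Load}; Z4 = {Ack, Hold, Wait, Load, Recv}; Z5 = {Ack, Hold, Wait, Load, Halt, Recv}; fixed.
Sat(EF done) = {Ack, Hold, Wait, Load, Halt, Recv}
EG (EF done): greatest fixpoint, start Z0 = {Ack, Hold, Wait, Load, Halt, Recv}, keep only states in Sat with some successor in Z. Already a fixed point.
Sat(EG (EF done)) = {Ack, Hold, Wait, Load, Halt, Recv}
Reset ∉ Sat(EG (EF done)) = {Ack, Hold, Wait, Load, Halt, Recv}, so the formula does not hold at Reset.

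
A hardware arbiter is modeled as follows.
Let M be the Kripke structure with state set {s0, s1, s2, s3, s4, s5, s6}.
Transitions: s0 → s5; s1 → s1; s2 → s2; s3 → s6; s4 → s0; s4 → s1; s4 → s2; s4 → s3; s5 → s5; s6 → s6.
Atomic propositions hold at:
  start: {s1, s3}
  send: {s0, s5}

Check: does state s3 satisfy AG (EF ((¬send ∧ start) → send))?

Yes

Sat(¬send) = {s1, s2, s3, s4, s6}
Sat(¬send ∧ start) = {s1, s3}
Sat((¬send ∧ start) → send) = {s0, s2, s4, s5, s6}
EF ((¬send ∧ start) → send): least fixpoint, start Z0 = {s0, s2, s4, s5, s6}, add states with some successor in Z. Z1 = {s0, s2, s3, s4, s5, s6}; fixed.
Sat(EF ((¬send ∧ start) → send)) = {s0, s2, s3, s4, s5, s6}
AG (EF ((¬send ∧ start) → send)): greatest fixpoint, start Z0 = {s0, s2, s3, s4, s5, s6}, keep only states in Sat with every successor in Z. Z1 = {s0, s2, s3, s5, s6}; fixed.
Sat(AG (EF ((¬send ∧ start) → send))) = {s0, s2, s3, s5, s6}
s3 ∈ Sat(AG (EF ((¬send ∧ start) → send))) = {s0, s2, s3, s5, s6}, so the formula holds at s3.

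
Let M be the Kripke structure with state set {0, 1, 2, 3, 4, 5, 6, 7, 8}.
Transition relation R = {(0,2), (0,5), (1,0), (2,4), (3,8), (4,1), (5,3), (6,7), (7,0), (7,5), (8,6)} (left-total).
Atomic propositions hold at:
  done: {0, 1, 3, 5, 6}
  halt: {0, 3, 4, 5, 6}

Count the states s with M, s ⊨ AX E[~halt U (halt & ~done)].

1

Sat(~halt) = {1, 2, 7, 8}
Sat(~done) = {2, 4, 7, 8}
Sat(halt & ~done) = {4}
E[~halt U (halt & ~done)]: least fixpoint, start Z0 = Sat((halt & ~done)) = {4}, add states in Sat(~halt) with some successor in Z. Z1 = {2, 4}; fixed.
Sat(E[~halt U (halt & ~done)]) = {2, 4}
Sat(AX E[~halt U (halt & ~done)]) = {s : every successor in {2, 4}} = {2}
|Sat(AX E[~halt U (halt & ~done)])| = |{2}| = 1.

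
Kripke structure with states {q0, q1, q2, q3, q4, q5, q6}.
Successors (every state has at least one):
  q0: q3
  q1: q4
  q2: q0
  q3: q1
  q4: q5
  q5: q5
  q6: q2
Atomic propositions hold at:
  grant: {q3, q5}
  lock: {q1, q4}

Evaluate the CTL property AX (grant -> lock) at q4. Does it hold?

Sat(grant -> lock) = {q0, q1, q2, q4, q6}
Sat(AX (grant -> lock)) = {s : every successor in {q0, q1, q2, q4, q6}} = {q1, q2, q3, q6}
q4 ∉ Sat(AX (grant -> lock)) = {q1, q2, q3, q6}, so the formula does not hold at q4.

No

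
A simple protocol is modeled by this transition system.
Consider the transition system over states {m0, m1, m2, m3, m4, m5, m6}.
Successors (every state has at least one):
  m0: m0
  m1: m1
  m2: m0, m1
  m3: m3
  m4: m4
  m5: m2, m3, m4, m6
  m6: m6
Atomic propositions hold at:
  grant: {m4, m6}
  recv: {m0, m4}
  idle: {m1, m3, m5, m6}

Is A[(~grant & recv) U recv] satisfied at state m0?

Yes

Sat(~grant) = {m0, m1, m2, m3, m5}
Sat(~grant & recv) = {m0}
A[(~grant & recv) U recv]: least fixpoint, start Z0 = Sat(recv) = {m0, m4}, add states in Sat(~grant & recv) with every successor in Z. Already a fixed point.
Sat(A[(~grant & recv) U recv]) = {m0, m4}
m0 ∈ Sat(A[(~grant & recv) U recv]) = {m0, m4}, so the formula holds at m0.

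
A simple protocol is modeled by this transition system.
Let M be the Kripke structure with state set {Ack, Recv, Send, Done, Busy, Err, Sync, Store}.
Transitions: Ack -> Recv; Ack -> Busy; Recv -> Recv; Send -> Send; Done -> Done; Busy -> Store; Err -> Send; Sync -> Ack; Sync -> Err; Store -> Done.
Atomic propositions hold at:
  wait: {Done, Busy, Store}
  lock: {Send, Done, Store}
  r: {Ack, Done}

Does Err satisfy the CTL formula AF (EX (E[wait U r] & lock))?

E[wait U r]: least fixpoint, start Z0 = Sat(r) = {Ack, Done}, add states in Sat(wait) with some successor in Z. Z1 = {Ack, Done, Store}; Z2 = {Ack, Done, Busy, Store}; fixed.
Sat(E[wait U r]) = {Ack, Done, Busy, Store}
Sat(E[wait U r] & lock) = {Done, Store}
Sat(EX (E[wait U r] & lock)) = {s : some successor in {Done, Store}} = {Done, Busy, Store}
AF (EX (E[wait U r] & lock)): least fixpoint, start Z0 = {Done, Busy, Store}, add states with every successor in Z. Already a fixed point.
Sat(AF (EX (E[wait U r] & lock))) = {Done, Busy, Store}
Err ∉ Sat(AF (EX (E[wait U r] & lock))) = {Done, Busy, Store}, so the formula does not hold at Err.

No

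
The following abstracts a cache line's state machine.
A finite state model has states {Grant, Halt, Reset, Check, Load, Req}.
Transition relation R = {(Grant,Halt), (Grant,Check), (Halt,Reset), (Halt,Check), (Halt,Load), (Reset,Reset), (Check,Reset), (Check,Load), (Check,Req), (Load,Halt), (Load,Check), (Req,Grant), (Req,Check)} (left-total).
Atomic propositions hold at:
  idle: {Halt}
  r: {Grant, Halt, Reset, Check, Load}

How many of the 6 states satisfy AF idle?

1

AF idle: least fixpoint, start Z0 = {Halt}, add states with every successor in Z. Already a fixed point.
Sat(AF idle) = {Halt}
|Sat(AF idle)| = |{Halt}| = 1.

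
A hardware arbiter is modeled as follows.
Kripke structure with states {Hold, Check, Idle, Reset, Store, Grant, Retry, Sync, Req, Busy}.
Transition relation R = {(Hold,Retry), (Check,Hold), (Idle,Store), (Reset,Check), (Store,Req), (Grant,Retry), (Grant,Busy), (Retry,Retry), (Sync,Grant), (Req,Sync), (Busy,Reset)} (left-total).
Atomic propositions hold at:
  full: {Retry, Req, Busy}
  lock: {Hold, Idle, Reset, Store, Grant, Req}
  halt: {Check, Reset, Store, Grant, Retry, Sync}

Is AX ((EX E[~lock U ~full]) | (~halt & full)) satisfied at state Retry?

No

Sat(~lock) = {Check, Retry, Sync, Busy}
Sat(~full) = {Hold, Check, Idle, Reset, Store, Grant, Sync}
E[~lock U ~full]: least fixpoint, start Z0 = Sat(~full) = {Hold, Check, Idle, Reset, Store, Grant, Sync}, add states in Sat(~lock) with some successor in Z. Z1 = {Hold, Check, Idle, Reset, Store, Grant, Sync, Busy}; fixed.
Sat(E[~lock U ~full]) = {Hold, Check, Idle, Reset, Store, Grant, Sync, Busy}
Sat(EX E[~lock U ~full]) = {s : some successor in {Hold, Check, Idle, Reset, Store, Grant, Sync, Busy}} = {Check, Idle, Reset, Grant, Sync, Req, Busy}
Sat(~halt) = {Hold, Idle, Req, Busy}
Sat(~halt & full) = {Req, Busy}
Sat((EX E[~lock U ~full]) | (~halt & full)) = {Check, Idle, Reset, Grant, Sync, Req, Busy}
Sat(AX ((EX E[~lock U ~full]) | (~halt & full))) = {s : every successor in {Check, Idle, Reset, Grant, Sync, Req, Busy}} = {Reset, Store, Sync, Req, Busy}
Retry ∉ Sat(AX ((EX E[~lock U ~full]) | (~halt & full))) = {Reset, Store, Sync, Req, Busy}, so the formula does not hold at Retry.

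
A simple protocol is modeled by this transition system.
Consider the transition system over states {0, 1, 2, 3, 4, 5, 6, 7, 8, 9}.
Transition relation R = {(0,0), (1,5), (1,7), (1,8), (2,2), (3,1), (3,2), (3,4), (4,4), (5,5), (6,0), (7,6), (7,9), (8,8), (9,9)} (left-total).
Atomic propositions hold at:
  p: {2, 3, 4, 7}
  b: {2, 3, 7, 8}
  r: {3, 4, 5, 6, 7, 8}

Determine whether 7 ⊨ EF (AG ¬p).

Sat(¬p) = {0, 1, 5, 6, 8, 9}
AG ¬p: greatest fixpoint, start Z0 = {0, 1, 5, 6, 8, 9}, keep only states in Sat with every successor in Z. Z1 = {0, 5, 6, 8, 9}; fixed.
Sat(AG ¬p) = {0, 5, 6, 8, 9}
EF (AG ¬p): least fixpoint, start Z0 = {0, 5, 6, 8, 9}, add states with some successor in Z. Z1 = {0, 1, 5, 6, 7, 8, 9}; Z2 = {0, 1, 3, 5, 6, 7, 8, 9}; fixed.
Sat(EF (AG ¬p)) = {0, 1, 3, 5, 6, 7, 8, 9}
7 ∈ Sat(EF (AG ¬p)) = {0, 1, 3, 5, 6, 7, 8, 9}, so the formula holds at 7.

Yes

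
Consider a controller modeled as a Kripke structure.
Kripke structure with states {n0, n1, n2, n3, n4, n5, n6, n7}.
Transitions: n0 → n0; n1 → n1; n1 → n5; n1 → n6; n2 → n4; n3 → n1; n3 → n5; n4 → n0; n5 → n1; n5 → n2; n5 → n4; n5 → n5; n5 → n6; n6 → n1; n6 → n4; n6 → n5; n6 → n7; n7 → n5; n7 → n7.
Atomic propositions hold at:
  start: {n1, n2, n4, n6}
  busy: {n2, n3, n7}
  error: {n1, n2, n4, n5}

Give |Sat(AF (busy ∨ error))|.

7

Sat(busy ∨ error) = {n1, n2, n3, n4, n5, n7}
AF (busy ∨ error): least fixpoint, start Z0 = {n1, n2, n3, n4, n5, n7}, add states with every successor in Z. Z1 = {n1, n2, n3, n4, n5, n6, n7}; fixed.
Sat(AF (busy ∨ error)) = {n1, n2, n3, n4, n5, n6, n7}
|Sat(AF (busy ∨ error))| = |{n1, n2, n3, n4, n5, n6, n7}| = 7.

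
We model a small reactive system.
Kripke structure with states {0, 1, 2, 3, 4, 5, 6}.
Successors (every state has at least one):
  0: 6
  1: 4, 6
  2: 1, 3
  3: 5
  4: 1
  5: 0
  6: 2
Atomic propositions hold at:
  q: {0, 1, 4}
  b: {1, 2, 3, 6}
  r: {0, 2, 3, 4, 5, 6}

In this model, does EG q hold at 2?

EG q: greatest fixpoint, start Z0 = {0, 1, 4}, keep only states in Sat with some successor in Z. Z1 = {1, 4}; fixed.
Sat(EG q) = {1, 4}
2 ∉ Sat(EG q) = {1, 4}, so the formula does not hold at 2.

No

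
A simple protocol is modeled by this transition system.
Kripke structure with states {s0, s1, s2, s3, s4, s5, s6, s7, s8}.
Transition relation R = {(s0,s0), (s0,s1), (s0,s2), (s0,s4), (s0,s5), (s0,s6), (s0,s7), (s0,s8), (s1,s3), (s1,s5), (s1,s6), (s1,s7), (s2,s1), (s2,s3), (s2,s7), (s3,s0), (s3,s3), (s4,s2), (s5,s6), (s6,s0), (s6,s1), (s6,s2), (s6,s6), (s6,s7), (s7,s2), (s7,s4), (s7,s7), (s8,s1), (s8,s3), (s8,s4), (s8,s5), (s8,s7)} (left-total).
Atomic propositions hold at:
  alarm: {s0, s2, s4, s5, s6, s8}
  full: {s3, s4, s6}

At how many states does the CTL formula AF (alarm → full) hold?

Sat(alarm → full) = {s1, s3, s4, s6, s7}
AF (alarm → full): least fixpoint, start Z0 = {s1, s3, s4, s6, s7}, add states with every successor in Z. Z1 = {s1, s2, s3, s4, s5, s6, s7}; Z2 = {s1, s2, s3, s4, s5, s6, s7, s8}; fixed.
Sat(AF (alarm → full)) = {s1, s2, s3, s4, s5, s6, s7, s8}
|Sat(AF (alarm → full))| = |{s1, s2, s3, s4, s5, s6, s7, s8}| = 8.

8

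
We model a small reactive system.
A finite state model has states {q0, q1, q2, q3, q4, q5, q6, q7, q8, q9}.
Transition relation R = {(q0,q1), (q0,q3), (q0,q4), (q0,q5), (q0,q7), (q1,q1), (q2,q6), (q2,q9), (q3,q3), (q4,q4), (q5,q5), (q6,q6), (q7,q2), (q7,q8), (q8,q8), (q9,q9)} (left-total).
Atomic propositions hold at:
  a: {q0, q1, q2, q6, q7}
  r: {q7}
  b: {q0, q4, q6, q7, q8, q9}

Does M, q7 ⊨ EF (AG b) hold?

Yes

AG b: greatest fixpoint, start Z0 = {q0, q4, q6, q7, q8, q9}, keep only states in Sat with every successor in Z. Z1 = {q4, q6, q8, q9}; fixed.
Sat(AG b) = {q4, q6, q8, q9}
EF (AG b): least fixpoint, start Z0 = {q4, q6, q8, q9}, add states with some successor in Z. Z1 = {q0, q2, q4, q6, q7, q8, q9}; fixed.
Sat(EF (AG b)) = {q0, q2, q4, q6, q7, q8, q9}
q7 ∈ Sat(EF (AG b)) = {q0, q2, q4, q6, q7, q8, q9}, so the formula holds at q7.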